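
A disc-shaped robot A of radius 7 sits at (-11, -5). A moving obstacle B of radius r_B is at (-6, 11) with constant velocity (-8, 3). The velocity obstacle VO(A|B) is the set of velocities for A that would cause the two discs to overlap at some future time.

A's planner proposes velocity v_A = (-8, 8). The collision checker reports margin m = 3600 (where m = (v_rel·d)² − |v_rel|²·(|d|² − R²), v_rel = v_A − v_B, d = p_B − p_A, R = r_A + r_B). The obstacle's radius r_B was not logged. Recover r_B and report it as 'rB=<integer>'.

m = 3600
d = (5, 16);  v_rel = (0, 5),  |v_rel|² = 25
v_rel×d = (0)·(16) − (5)·(5) = -25
since m = R²·25 − (-25)²:  R² = (625 + 3600) / 25 = 169
R = √169 = 13  ⇒  r_B = 13 − 7 = 6

rB=6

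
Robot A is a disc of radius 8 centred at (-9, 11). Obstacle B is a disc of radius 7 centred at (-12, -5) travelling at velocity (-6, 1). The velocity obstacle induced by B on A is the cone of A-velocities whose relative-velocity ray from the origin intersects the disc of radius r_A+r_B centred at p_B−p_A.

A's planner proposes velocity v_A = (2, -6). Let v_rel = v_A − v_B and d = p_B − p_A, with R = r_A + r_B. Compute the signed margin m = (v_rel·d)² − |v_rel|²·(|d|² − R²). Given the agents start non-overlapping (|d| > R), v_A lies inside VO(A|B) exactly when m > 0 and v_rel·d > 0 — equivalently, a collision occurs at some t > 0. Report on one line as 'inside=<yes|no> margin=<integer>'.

d = (-3, -16),  |d|² = 265;  R = 8+7 = 15,  c = 265−15² = 40
v_rel = (8, -7),  |v_rel|² = 113;  v_rel·d = (8)·(-3) + (-7)·(-16) = 88
113·t² − 176·t + 40 = 0  ⇒  m = 88² − 113·40 = 3224
m = 3224 > 0,  v_rel·d = 88 > 0  ⇒  inside

inside=yes margin=3224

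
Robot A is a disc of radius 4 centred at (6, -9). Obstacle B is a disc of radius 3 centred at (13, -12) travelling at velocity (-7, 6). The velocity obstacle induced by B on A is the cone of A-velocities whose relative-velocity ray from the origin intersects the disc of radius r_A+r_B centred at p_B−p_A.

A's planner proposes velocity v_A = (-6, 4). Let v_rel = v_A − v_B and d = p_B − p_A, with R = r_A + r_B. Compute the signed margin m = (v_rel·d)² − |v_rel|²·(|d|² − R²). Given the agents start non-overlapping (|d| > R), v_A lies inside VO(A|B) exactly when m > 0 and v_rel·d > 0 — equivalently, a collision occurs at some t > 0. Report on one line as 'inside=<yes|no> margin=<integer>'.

d = (7, -3),  |d|² = 58;  R = 4+3 = 7,  c = 58−7² = 9
v_rel = (1, -2),  |v_rel|² = 5;  v_rel·d = (1)·(7) + (-2)·(-3) = 13
5·t² − 26·t + 9 = 0  ⇒  m = 13² − 5·9 = 124
m = 124 > 0,  v_rel·d = 13 > 0  ⇒  inside

inside=yes margin=124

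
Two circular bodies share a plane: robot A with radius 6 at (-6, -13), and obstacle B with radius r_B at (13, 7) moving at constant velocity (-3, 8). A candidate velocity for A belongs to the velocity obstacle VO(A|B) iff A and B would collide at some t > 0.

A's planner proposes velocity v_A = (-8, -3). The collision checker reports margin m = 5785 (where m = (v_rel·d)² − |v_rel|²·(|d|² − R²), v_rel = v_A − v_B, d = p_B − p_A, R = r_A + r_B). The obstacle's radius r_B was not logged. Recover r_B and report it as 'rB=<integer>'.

m = 5785
d = (19, 20);  v_rel = (-5, -11),  |v_rel|² = 146
v_rel×d = (-5)·(20) − (-11)·(19) = 109
since m = R²·146 − 109²:  R² = (11881 + 5785) / 146 = 121
R = √121 = 11  ⇒  r_B = 11 − 6 = 5

rB=5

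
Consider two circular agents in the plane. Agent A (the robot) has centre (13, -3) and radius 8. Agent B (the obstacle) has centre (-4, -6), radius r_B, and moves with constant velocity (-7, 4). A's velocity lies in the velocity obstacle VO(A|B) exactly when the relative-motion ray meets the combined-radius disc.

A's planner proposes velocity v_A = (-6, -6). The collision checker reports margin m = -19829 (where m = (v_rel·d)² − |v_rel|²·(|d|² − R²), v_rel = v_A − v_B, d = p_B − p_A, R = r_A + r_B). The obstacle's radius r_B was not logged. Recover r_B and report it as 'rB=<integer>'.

m = -19829
d = (-17, -3);  v_rel = (1, -10),  |v_rel|² = 101
v_rel×d = (1)·(-3) − (-10)·(-17) = -173
since m = R²·101 − (-173)²:  R² = (29929 + -19829) / 101 = 100
R = √100 = 10  ⇒  r_B = 10 − 8 = 2

rB=2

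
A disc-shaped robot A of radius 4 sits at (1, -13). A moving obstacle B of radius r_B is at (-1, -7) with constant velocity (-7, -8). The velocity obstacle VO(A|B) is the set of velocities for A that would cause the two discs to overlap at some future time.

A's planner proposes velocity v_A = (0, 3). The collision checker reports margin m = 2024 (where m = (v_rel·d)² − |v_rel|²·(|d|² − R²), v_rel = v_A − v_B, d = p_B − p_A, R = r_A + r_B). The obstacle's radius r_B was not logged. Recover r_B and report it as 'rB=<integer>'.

m = 2024
d = (-2, 6);  v_rel = (7, 11),  |v_rel|² = 170
v_rel×d = (7)·(6) − (11)·(-2) = 64
since m = R²·170 − 64²:  R² = (4096 + 2024) / 170 = 36
R = √36 = 6  ⇒  r_B = 6 − 4 = 2

rB=2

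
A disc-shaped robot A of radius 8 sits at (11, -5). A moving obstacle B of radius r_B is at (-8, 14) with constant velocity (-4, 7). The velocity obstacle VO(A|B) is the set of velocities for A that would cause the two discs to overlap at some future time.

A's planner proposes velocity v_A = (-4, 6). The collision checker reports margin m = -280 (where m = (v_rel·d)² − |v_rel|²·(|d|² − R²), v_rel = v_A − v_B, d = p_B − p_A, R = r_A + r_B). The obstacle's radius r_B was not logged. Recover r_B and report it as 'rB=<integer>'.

m = -280
d = (-19, 19);  v_rel = (0, -1),  |v_rel|² = 1
v_rel×d = (0)·(19) − (-1)·(-19) = -19
since m = R²·1 − (-19)²:  R² = (361 + -280) / 1 = 81
R = √81 = 9  ⇒  r_B = 9 − 8 = 1

rB=1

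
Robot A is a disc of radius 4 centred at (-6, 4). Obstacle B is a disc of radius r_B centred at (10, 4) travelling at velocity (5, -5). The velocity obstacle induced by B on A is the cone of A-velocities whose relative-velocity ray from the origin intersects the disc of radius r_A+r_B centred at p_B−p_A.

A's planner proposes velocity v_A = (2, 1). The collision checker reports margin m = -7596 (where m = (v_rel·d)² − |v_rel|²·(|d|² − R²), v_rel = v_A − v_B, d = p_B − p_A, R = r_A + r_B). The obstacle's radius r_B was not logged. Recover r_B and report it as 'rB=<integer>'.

m = -7596
d = (16, 0);  v_rel = (-3, 6),  |v_rel|² = 45
v_rel×d = (-3)·(0) − (6)·(16) = -96
since m = R²·45 − (-96)²:  R² = (9216 + -7596) / 45 = 36
R = √36 = 6  ⇒  r_B = 6 − 4 = 2

rB=2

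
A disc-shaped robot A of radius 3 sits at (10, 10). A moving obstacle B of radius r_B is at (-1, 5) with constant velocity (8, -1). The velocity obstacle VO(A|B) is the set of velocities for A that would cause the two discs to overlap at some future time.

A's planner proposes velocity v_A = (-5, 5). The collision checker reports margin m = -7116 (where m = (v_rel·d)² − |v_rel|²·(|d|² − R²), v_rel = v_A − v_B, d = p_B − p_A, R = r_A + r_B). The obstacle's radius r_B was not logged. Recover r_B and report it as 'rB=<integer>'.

m = -7116
d = (-11, -5);  v_rel = (-13, 6),  |v_rel|² = 205
v_rel×d = (-13)·(-5) − (6)·(-11) = 131
since m = R²·205 − 131²:  R² = (17161 + -7116) / 205 = 49
R = √49 = 7  ⇒  r_B = 7 − 3 = 4

rB=4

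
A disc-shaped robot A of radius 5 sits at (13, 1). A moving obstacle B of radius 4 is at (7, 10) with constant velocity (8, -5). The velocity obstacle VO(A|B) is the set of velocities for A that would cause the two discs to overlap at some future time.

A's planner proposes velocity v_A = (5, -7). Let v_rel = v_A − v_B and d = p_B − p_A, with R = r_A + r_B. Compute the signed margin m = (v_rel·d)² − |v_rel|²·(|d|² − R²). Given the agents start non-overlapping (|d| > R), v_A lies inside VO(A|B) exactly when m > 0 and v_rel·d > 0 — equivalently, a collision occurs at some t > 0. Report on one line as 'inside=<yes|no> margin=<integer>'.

d = (-6, 9),  |d|² = 117;  R = 5+4 = 9,  c = 117−9² = 36
v_rel = (-3, -2),  |v_rel|² = 13;  v_rel·d = (-3)·(-6) + (-2)·(9) = 0
13·t² − 0·t + 36 = 0  ⇒  m = 0² − 13·36 = -468
m = -468 < 0,  v_rel·d = 0 = 0  ⇒  outside

inside=no margin=-468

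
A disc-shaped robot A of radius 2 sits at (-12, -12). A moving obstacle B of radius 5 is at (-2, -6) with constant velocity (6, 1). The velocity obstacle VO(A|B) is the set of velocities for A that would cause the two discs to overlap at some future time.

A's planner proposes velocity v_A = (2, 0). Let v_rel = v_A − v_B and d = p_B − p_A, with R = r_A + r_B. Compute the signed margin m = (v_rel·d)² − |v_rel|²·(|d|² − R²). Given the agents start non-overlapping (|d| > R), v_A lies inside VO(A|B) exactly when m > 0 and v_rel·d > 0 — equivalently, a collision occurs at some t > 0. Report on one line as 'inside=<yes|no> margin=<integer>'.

d = (10, 6),  |d|² = 136;  R = 2+5 = 7,  c = 136−7² = 87
v_rel = (-4, -1),  |v_rel|² = 17;  v_rel·d = (-4)·(10) + (-1)·(6) = -46
17·t² + 92·t + 87 = 0  ⇒  m = (-46)² − 17·87 = 637
m = 637 > 0,  v_rel·d = -46 < 0  ⇒  outside

inside=no margin=637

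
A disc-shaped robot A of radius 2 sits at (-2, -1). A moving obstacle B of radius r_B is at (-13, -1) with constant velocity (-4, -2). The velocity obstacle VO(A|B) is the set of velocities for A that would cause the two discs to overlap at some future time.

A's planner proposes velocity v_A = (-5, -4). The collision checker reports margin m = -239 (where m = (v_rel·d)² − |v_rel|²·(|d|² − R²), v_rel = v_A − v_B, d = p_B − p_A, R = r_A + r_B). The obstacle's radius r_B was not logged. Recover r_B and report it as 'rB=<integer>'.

m = -239
d = (-11, 0);  v_rel = (-1, -2),  |v_rel|² = 5
v_rel×d = (-1)·(0) − (-2)·(-11) = -22
since m = R²·5 − (-22)²:  R² = (484 + -239) / 5 = 49
R = √49 = 7  ⇒  r_B = 7 − 2 = 5

rB=5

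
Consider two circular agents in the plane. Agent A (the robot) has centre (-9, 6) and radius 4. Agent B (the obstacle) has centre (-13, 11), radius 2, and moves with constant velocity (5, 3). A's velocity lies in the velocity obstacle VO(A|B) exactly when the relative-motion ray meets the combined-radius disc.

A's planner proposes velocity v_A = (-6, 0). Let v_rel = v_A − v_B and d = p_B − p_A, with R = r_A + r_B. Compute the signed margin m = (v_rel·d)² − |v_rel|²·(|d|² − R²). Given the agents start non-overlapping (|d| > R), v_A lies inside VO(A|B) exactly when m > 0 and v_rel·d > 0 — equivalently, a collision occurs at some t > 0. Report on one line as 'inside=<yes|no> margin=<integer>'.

d = (-4, 5),  |d|² = 41;  R = 4+2 = 6,  c = 41−6² = 5
v_rel = (-11, -3),  |v_rel|² = 130;  v_rel·d = (-11)·(-4) + (-3)·(5) = 29
130·t² − 58·t + 5 = 0  ⇒  m = 29² − 130·5 = 191
m = 191 > 0,  v_rel·d = 29 > 0  ⇒  inside

inside=yes margin=191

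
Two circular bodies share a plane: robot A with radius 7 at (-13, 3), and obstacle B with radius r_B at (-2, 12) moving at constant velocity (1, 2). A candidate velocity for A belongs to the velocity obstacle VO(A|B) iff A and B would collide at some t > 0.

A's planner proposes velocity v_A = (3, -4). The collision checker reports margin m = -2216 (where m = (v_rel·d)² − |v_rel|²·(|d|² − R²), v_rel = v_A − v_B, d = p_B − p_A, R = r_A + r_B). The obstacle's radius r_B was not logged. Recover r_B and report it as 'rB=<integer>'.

m = -2216
d = (11, 9);  v_rel = (2, -6),  |v_rel|² = 40
v_rel×d = (2)·(9) − (-6)·(11) = 84
since m = R²·40 − 84²:  R² = (7056 + -2216) / 40 = 121
R = √121 = 11  ⇒  r_B = 11 − 7 = 4

rB=4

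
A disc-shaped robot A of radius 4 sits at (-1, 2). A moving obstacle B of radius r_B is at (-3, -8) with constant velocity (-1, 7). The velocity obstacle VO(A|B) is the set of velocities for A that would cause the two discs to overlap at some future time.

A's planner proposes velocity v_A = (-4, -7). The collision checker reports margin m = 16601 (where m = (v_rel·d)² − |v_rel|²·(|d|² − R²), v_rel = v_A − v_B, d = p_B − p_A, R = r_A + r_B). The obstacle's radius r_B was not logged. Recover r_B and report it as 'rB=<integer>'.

m = 16601
d = (-2, -10);  v_rel = (-3, -14),  |v_rel|² = 205
v_rel×d = (-3)·(-10) − (-14)·(-2) = 2
since m = R²·205 − 2²:  R² = (4 + 16601) / 205 = 81
R = √81 = 9  ⇒  r_B = 9 − 4 = 5

rB=5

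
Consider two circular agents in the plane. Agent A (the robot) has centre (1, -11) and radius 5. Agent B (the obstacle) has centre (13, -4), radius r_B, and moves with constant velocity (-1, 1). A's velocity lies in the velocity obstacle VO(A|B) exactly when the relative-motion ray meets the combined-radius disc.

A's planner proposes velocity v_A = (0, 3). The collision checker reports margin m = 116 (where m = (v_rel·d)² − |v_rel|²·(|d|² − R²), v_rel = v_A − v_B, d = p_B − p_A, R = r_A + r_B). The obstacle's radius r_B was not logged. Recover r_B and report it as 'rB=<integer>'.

m = 116
d = (12, 7);  v_rel = (1, 2),  |v_rel|² = 5
v_rel×d = (1)·(7) − (2)·(12) = -17
since m = R²·5 − (-17)²:  R² = (289 + 116) / 5 = 81
R = √81 = 9  ⇒  r_B = 9 − 5 = 4

rB=4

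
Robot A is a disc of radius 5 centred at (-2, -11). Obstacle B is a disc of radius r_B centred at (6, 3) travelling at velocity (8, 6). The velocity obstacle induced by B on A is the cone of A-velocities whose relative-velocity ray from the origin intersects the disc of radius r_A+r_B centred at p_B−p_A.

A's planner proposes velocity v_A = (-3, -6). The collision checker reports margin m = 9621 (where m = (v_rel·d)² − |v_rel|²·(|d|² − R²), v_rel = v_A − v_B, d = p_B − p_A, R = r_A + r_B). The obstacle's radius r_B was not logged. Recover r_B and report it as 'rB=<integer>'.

m = 9621
d = (8, 14);  v_rel = (-11, -12),  |v_rel|² = 265
v_rel×d = (-11)·(14) − (-12)·(8) = -58
since m = R²·265 − (-58)²:  R² = (3364 + 9621) / 265 = 49
R = √49 = 7  ⇒  r_B = 7 − 5 = 2

rB=2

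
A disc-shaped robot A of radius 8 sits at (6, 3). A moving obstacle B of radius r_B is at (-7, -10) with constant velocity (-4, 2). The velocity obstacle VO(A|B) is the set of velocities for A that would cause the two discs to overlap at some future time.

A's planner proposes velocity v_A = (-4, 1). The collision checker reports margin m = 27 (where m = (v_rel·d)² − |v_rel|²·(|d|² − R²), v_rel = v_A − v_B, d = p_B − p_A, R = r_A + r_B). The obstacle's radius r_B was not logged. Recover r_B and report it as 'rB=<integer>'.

m = 27
d = (-13, -13);  v_rel = (0, -1),  |v_rel|² = 1
v_rel×d = (0)·(-13) − (-1)·(-13) = -13
since m = R²·1 − (-13)²:  R² = (169 + 27) / 1 = 196
R = √196 = 14  ⇒  r_B = 14 − 8 = 6

rB=6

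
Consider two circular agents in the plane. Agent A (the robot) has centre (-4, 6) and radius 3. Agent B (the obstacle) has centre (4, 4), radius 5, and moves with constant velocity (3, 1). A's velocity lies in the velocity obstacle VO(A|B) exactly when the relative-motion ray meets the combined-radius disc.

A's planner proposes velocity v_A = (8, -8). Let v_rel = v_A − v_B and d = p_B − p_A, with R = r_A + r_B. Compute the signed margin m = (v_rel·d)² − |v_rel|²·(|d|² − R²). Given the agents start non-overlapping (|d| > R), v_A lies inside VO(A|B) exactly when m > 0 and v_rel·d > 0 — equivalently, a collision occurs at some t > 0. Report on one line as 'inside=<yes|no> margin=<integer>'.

d = (8, -2),  |d|² = 68;  R = 3+5 = 8,  c = 68−8² = 4
v_rel = (5, -9),  |v_rel|² = 106;  v_rel·d = (5)·(8) + (-9)·(-2) = 58
106·t² − 116·t + 4 = 0  ⇒  m = 58² − 106·4 = 2940
m = 2940 > 0,  v_rel·d = 58 > 0  ⇒  inside

inside=yes margin=2940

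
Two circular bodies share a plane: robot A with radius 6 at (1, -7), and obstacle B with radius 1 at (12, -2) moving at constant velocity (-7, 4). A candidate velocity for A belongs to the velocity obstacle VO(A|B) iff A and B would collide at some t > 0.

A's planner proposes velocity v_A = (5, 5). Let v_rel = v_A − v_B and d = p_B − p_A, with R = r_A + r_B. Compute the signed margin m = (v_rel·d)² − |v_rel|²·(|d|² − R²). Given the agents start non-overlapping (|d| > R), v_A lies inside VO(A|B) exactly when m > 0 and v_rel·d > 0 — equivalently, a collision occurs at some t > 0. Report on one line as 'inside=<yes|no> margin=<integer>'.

d = (11, 5),  |d|² = 146;  R = 6+1 = 7,  c = 146−7² = 97
v_rel = (12, 1),  |v_rel|² = 145;  v_rel·d = (12)·(11) + (1)·(5) = 137
145·t² − 274·t + 97 = 0  ⇒  m = 137² − 145·97 = 4704
m = 4704 > 0,  v_rel·d = 137 > 0  ⇒  inside

inside=yes margin=4704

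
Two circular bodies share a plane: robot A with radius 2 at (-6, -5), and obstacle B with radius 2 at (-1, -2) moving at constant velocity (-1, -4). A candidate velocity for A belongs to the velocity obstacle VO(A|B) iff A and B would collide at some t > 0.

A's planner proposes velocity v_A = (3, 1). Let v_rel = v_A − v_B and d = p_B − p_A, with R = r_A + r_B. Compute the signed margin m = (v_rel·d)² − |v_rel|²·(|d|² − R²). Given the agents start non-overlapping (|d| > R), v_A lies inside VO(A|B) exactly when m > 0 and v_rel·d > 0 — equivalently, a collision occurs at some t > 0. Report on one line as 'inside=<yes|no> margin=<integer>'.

d = (5, 3),  |d|² = 34;  R = 2+2 = 4,  c = 34−4² = 18
v_rel = (4, 5),  |v_rel|² = 41;  v_rel·d = (4)·(5) + (5)·(3) = 35
41·t² − 70·t + 18 = 0  ⇒  m = 35² − 41·18 = 487
m = 487 > 0,  v_rel·d = 35 > 0  ⇒  inside

inside=yes margin=487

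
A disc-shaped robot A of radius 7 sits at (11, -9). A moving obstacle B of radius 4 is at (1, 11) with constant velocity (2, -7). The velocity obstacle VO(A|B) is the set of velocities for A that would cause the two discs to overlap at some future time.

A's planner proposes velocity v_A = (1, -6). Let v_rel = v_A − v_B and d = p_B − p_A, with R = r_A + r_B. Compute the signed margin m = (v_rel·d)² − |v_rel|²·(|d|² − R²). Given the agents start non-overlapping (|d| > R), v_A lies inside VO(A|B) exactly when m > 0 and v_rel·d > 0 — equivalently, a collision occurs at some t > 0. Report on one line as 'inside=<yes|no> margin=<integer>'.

d = (-10, 20),  |d|² = 500;  R = 7+4 = 11,  c = 500−11² = 379
v_rel = (-1, 1),  |v_rel|² = 2;  v_rel·d = (-1)·(-10) + (1)·(20) = 30
2·t² − 60·t + 379 = 0  ⇒  m = 30² − 2·379 = 142
m = 142 > 0,  v_rel·d = 30 > 0  ⇒  inside

inside=yes margin=142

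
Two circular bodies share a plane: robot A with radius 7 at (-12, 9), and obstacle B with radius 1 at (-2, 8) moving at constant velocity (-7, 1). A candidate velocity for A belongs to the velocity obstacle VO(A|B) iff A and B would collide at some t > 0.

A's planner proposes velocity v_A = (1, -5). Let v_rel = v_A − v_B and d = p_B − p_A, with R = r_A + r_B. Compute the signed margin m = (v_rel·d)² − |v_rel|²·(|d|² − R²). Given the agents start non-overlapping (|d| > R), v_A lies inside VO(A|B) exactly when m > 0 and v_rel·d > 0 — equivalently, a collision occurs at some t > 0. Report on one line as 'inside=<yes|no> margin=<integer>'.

d = (10, -1),  |d|² = 101;  R = 7+1 = 8,  c = 101−8² = 37
v_rel = (8, -6),  |v_rel|² = 100;  v_rel·d = (8)·(10) + (-6)·(-1) = 86
100·t² − 172·t + 37 = 0  ⇒  m = 86² − 100·37 = 3696
m = 3696 > 0,  v_rel·d = 86 > 0  ⇒  inside

inside=yes margin=3696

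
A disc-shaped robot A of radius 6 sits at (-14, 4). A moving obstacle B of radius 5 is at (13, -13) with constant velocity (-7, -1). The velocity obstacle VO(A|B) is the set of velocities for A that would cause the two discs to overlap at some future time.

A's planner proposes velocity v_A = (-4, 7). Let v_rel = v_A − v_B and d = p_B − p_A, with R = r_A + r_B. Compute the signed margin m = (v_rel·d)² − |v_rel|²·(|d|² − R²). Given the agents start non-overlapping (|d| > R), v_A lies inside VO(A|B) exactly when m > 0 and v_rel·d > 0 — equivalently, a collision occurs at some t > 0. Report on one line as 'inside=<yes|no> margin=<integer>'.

d = (27, -17),  |d|² = 1018;  R = 6+5 = 11,  c = 1018−11² = 897
v_rel = (3, 8),  |v_rel|² = 73;  v_rel·d = (3)·(27) + (8)·(-17) = -55
73·t² + 110·t + 897 = 0  ⇒  m = (-55)² − 73·897 = -62456
m = -62456 < 0,  v_rel·d = -55 < 0  ⇒  outside

inside=no margin=-62456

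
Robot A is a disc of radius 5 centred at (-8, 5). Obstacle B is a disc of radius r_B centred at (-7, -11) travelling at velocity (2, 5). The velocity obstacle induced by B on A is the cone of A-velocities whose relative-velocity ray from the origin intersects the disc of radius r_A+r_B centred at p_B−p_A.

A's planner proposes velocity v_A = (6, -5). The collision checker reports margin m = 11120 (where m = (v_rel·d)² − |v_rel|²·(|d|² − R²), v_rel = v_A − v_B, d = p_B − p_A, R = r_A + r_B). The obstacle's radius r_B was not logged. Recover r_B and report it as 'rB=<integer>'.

m = 11120
d = (1, -16);  v_rel = (4, -10),  |v_rel|² = 116
v_rel×d = (4)·(-16) − (-10)·(1) = -54
since m = R²·116 − (-54)²:  R² = (2916 + 11120) / 116 = 121
R = √121 = 11  ⇒  r_B = 11 − 5 = 6

rB=6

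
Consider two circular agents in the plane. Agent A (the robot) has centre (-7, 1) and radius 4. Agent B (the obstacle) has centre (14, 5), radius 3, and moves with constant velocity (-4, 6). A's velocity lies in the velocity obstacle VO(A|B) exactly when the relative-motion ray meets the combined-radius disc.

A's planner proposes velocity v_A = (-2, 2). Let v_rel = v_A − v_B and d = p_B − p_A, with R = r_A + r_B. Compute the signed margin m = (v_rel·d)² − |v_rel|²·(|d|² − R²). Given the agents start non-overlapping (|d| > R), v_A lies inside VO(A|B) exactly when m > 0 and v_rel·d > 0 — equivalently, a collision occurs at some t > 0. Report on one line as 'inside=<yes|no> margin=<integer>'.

d = (21, 4),  |d|² = 457;  R = 4+3 = 7,  c = 457−7² = 408
v_rel = (2, -4),  |v_rel|² = 20;  v_rel·d = (2)·(21) + (-4)·(4) = 26
20·t² − 52·t + 408 = 0  ⇒  m = 26² − 20·408 = -7484
m = -7484 < 0,  v_rel·d = 26 > 0  ⇒  outside

inside=no margin=-7484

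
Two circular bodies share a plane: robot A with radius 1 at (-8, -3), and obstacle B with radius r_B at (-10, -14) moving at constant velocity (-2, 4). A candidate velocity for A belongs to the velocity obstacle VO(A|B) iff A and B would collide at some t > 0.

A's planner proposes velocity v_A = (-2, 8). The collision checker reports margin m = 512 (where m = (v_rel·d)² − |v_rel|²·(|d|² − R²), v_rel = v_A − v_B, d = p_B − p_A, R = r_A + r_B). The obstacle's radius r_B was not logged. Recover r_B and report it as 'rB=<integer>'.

m = 512
d = (-2, -11);  v_rel = (0, 4),  |v_rel|² = 16
v_rel×d = (0)·(-11) − (4)·(-2) = 8
since m = R²·16 − 8²:  R² = (64 + 512) / 16 = 36
R = √36 = 6  ⇒  r_B = 6 − 1 = 5

rB=5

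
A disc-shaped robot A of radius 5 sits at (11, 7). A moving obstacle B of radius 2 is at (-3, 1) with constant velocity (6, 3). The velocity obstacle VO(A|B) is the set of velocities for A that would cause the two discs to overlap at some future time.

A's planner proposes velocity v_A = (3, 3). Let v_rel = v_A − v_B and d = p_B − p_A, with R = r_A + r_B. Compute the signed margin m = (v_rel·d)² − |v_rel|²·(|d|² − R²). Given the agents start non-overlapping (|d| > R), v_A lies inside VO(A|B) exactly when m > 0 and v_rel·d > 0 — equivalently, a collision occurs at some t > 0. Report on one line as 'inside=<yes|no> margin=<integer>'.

d = (-14, -6),  |d|² = 232;  R = 5+2 = 7,  c = 232−7² = 183
v_rel = (-3, 0),  |v_rel|² = 9;  v_rel·d = (-3)·(-14) + (0)·(-6) = 42
9·t² − 84·t + 183 = 0  ⇒  m = 42² − 9·183 = 117
m = 117 > 0,  v_rel·d = 42 > 0  ⇒  inside

inside=yes margin=117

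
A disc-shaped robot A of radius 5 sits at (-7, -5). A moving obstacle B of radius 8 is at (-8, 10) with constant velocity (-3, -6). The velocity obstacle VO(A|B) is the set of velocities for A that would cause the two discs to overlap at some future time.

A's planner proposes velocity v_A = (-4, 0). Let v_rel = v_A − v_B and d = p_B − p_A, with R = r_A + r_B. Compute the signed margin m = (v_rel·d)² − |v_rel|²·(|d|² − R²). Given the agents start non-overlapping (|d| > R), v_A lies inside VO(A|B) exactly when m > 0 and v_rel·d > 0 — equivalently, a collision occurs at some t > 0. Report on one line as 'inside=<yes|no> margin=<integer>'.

d = (-1, 15),  |d|² = 226;  R = 5+8 = 13,  c = 226−13² = 57
v_rel = (-1, 6),  |v_rel|² = 37;  v_rel·d = (-1)·(-1) + (6)·(15) = 91
37·t² − 182·t + 57 = 0  ⇒  m = 91² − 37·57 = 6172
m = 6172 > 0,  v_rel·d = 91 > 0  ⇒  inside

inside=yes margin=6172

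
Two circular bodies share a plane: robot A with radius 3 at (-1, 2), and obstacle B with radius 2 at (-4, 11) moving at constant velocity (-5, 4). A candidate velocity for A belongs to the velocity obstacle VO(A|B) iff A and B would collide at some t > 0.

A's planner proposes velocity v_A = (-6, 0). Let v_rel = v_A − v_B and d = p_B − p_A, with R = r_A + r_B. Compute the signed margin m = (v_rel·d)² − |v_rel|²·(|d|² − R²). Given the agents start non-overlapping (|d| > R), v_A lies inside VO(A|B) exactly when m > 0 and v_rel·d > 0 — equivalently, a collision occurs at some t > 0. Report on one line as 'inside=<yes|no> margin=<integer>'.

d = (-3, 9),  |d|² = 90;  R = 3+2 = 5,  c = 90−5² = 65
v_rel = (-1, -4),  |v_rel|² = 17;  v_rel·d = (-1)·(-3) + (-4)·(9) = -33
17·t² + 66·t + 65 = 0  ⇒  m = (-33)² − 17·65 = -16
m = -16 < 0,  v_rel·d = -33 < 0  ⇒  outside

inside=no margin=-16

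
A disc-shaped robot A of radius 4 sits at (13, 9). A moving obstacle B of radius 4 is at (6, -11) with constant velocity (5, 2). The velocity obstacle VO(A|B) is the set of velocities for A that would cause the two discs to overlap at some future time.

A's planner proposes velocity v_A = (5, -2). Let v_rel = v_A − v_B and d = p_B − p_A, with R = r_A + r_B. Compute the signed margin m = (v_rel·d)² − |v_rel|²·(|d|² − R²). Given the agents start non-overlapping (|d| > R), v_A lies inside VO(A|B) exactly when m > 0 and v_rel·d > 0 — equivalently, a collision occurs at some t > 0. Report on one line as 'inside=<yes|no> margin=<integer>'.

d = (-7, -20),  |d|² = 449;  R = 4+4 = 8,  c = 449−8² = 385
v_rel = (0, -4),  |v_rel|² = 16;  v_rel·d = (0)·(-7) + (-4)·(-20) = 80
16·t² − 160·t + 385 = 0  ⇒  m = 80² − 16·385 = 240
m = 240 > 0,  v_rel·d = 80 > 0  ⇒  inside

inside=yes margin=240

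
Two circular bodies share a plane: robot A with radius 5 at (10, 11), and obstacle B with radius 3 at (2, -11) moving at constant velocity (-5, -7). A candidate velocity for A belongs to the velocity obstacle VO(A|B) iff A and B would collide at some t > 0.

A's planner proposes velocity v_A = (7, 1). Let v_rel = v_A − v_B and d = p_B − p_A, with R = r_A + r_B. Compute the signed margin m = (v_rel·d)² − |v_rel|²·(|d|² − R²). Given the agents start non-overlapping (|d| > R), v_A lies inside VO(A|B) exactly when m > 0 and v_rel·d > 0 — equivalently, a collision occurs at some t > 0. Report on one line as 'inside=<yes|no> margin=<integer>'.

d = (-8, -22),  |d|² = 548;  R = 5+3 = 8,  c = 548−8² = 484
v_rel = (12, 8),  |v_rel|² = 208;  v_rel·d = (12)·(-8) + (8)·(-22) = -272
208·t² + 544·t + 484 = 0  ⇒  m = (-272)² − 208·484 = -26688
m = -26688 < 0,  v_rel·d = -272 < 0  ⇒  outside

inside=no margin=-26688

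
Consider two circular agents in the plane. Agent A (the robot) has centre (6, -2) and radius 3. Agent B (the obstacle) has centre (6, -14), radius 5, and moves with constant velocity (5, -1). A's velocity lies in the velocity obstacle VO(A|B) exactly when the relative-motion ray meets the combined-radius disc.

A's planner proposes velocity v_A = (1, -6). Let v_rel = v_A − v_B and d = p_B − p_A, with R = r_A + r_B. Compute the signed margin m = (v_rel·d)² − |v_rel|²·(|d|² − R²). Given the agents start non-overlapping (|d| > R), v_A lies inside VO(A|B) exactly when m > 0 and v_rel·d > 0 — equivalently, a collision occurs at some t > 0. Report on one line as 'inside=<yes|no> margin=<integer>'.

d = (0, -12),  |d|² = 144;  R = 3+5 = 8,  c = 144−8² = 80
v_rel = (-4, -5),  |v_rel|² = 41;  v_rel·d = (-4)·(0) + (-5)·(-12) = 60
41·t² − 120·t + 80 = 0  ⇒  m = 60² − 41·80 = 320
m = 320 > 0,  v_rel·d = 60 > 0  ⇒  inside

inside=yes margin=320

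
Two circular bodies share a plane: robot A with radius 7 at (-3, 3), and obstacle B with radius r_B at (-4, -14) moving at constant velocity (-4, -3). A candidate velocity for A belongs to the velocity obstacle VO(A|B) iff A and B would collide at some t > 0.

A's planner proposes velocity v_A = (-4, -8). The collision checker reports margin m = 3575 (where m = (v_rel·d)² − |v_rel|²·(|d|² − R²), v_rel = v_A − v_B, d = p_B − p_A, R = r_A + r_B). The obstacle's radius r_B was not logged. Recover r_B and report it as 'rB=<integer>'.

m = 3575
d = (-1, -17);  v_rel = (0, -5),  |v_rel|² = 25
v_rel×d = (0)·(-17) − (-5)·(-1) = -5
since m = R²·25 − (-5)²:  R² = (25 + 3575) / 25 = 144
R = √144 = 12  ⇒  r_B = 12 − 7 = 5

rB=5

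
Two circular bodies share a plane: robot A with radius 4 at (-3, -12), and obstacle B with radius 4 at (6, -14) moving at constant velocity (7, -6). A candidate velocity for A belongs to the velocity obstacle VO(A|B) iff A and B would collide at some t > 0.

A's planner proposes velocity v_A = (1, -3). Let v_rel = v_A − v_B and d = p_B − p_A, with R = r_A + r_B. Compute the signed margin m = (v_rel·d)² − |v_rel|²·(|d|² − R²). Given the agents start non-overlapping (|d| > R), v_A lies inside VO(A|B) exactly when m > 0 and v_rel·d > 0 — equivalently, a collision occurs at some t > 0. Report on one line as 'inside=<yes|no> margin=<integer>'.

d = (9, -2),  |d|² = 85;  R = 4+4 = 8,  c = 85−8² = 21
v_rel = (-6, 3),  |v_rel|² = 45;  v_rel·d = (-6)·(9) + (3)·(-2) = -60
45·t² + 120·t + 21 = 0  ⇒  m = (-60)² − 45·21 = 2655
m = 2655 > 0,  v_rel·d = -60 < 0  ⇒  outside

inside=no margin=2655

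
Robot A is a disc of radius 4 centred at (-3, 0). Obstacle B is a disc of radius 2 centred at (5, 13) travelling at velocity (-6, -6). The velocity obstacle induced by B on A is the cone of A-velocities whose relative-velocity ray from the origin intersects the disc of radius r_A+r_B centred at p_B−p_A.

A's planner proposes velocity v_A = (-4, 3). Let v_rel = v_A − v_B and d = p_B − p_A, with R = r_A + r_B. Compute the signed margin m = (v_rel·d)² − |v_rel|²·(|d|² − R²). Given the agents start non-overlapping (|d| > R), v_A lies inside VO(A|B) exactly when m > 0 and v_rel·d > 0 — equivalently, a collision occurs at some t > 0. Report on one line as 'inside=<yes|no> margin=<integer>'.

d = (8, 13),  |d|² = 233;  R = 4+2 = 6,  c = 233−6² = 197
v_rel = (2, 9),  |v_rel|² = 85;  v_rel·d = (2)·(8) + (9)·(13) = 133
85·t² − 266·t + 197 = 0  ⇒  m = 133² − 85·197 = 944
m = 944 > 0,  v_rel·d = 133 > 0  ⇒  inside

inside=yes margin=944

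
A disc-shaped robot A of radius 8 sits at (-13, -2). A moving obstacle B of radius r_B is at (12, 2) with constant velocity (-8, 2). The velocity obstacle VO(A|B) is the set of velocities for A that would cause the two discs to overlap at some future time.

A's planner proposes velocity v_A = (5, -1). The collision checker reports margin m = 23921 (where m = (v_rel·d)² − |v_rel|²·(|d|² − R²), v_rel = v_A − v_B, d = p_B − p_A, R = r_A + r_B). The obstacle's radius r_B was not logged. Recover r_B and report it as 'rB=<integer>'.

m = 23921
d = (25, 4);  v_rel = (13, -3),  |v_rel|² = 178
v_rel×d = (13)·(4) − (-3)·(25) = 127
since m = R²·178 − 127²:  R² = (16129 + 23921) / 178 = 225
R = √225 = 15  ⇒  r_B = 15 − 8 = 7

rB=7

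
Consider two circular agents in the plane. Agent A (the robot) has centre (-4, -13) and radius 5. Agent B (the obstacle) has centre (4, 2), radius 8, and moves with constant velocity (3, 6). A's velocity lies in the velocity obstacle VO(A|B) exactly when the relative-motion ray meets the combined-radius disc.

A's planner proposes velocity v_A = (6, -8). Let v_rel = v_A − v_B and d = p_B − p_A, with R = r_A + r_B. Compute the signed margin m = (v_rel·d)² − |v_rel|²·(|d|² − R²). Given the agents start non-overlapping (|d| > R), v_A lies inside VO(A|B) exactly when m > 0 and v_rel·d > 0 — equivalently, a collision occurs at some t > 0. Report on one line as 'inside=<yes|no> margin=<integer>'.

d = (8, 15),  |d|² = 289;  R = 5+8 = 13,  c = 289−13² = 120
v_rel = (3, -14),  |v_rel|² = 205;  v_rel·d = (3)·(8) + (-14)·(15) = -186
205·t² + 372·t + 120 = 0  ⇒  m = (-186)² − 205·120 = 9996
m = 9996 > 0,  v_rel·d = -186 < 0  ⇒  outside

inside=no margin=9996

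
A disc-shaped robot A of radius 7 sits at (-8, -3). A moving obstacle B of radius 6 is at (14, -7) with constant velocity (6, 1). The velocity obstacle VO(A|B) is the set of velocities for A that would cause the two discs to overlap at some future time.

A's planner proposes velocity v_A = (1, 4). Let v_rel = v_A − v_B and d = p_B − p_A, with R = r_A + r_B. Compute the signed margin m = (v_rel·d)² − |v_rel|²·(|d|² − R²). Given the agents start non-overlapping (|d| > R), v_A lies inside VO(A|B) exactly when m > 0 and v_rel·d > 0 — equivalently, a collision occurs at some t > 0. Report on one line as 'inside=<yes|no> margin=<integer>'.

d = (22, -4),  |d|² = 500;  R = 7+6 = 13,  c = 500−13² = 331
v_rel = (-5, 3),  |v_rel|² = 34;  v_rel·d = (-5)·(22) + (3)·(-4) = -122
34·t² + 244·t + 331 = 0  ⇒  m = (-122)² − 34·331 = 3630
m = 3630 > 0,  v_rel·d = -122 < 0  ⇒  outside

inside=no margin=3630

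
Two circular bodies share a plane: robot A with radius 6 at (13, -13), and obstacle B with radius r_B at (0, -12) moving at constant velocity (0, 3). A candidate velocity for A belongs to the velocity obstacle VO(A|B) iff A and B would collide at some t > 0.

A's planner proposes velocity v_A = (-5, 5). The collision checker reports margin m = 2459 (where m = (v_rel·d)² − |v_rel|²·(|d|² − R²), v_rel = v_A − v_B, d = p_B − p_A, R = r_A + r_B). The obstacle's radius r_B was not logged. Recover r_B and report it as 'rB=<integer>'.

m = 2459
d = (-13, 1);  v_rel = (-5, 2),  |v_rel|² = 29
v_rel×d = (-5)·(1) − (2)·(-13) = 21
since m = R²·29 − 21²:  R² = (441 + 2459) / 29 = 100
R = √100 = 10  ⇒  r_B = 10 − 6 = 4

rB=4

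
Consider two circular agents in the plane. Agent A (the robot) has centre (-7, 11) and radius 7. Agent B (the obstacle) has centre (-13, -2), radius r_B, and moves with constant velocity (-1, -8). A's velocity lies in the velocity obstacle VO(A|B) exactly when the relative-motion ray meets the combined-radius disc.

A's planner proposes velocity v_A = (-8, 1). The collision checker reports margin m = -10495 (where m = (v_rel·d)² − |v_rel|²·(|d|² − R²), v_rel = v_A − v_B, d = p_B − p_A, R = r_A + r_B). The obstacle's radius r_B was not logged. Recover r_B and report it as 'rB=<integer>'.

m = -10495
d = (-6, -13);  v_rel = (-7, 9),  |v_rel|² = 130
v_rel×d = (-7)·(-13) − (9)·(-6) = 145
since m = R²·130 − 145²:  R² = (21025 + -10495) / 130 = 81
R = √81 = 9  ⇒  r_B = 9 − 7 = 2

rB=2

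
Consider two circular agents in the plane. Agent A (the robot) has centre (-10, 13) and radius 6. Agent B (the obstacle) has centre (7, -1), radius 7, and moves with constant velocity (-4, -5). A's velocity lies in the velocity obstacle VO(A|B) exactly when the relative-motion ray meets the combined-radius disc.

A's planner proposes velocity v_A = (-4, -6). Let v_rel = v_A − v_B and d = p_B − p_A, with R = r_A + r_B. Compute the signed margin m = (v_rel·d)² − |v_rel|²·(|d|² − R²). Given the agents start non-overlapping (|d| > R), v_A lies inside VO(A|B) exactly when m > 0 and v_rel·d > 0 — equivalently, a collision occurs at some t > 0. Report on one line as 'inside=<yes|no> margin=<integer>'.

d = (17, -14),  |d|² = 485;  R = 6+7 = 13,  c = 485−13² = 316
v_rel = (0, -1),  |v_rel|² = 1;  v_rel·d = (0)·(17) + (-1)·(-14) = 14
1·t² − 28·t + 316 = 0  ⇒  m = 14² − 1·316 = -120
m = -120 < 0,  v_rel·d = 14 > 0  ⇒  outside

inside=no margin=-120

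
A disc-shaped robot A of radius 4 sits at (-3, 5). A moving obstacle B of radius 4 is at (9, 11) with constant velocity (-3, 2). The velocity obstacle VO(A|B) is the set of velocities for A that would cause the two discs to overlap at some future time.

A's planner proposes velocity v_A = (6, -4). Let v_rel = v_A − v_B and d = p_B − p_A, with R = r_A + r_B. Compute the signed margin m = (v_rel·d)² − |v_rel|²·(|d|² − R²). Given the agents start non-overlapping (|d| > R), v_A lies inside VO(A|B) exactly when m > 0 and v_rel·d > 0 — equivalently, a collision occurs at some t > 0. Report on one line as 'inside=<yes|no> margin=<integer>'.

d = (12, 6),  |d|² = 180;  R = 4+4 = 8,  c = 180−8² = 116
v_rel = (9, -6),  |v_rel|² = 117;  v_rel·d = (9)·(12) + (-6)·(6) = 72
117·t² − 144·t + 116 = 0  ⇒  m = 72² − 117·116 = -8388
m = -8388 < 0,  v_rel·d = 72 > 0  ⇒  outside

inside=no margin=-8388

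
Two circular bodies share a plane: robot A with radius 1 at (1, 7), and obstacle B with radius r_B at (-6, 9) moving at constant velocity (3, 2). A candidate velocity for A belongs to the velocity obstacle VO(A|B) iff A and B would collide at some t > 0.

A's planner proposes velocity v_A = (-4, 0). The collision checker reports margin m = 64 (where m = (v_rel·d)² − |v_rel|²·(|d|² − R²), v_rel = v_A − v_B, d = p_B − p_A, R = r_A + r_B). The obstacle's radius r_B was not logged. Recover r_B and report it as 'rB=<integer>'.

m = 64
d = (-7, 2);  v_rel = (-7, -2),  |v_rel|² = 53
v_rel×d = (-7)·(2) − (-2)·(-7) = -28
since m = R²·53 − (-28)²:  R² = (784 + 64) / 53 = 16
R = √16 = 4  ⇒  r_B = 4 − 1 = 3

rB=3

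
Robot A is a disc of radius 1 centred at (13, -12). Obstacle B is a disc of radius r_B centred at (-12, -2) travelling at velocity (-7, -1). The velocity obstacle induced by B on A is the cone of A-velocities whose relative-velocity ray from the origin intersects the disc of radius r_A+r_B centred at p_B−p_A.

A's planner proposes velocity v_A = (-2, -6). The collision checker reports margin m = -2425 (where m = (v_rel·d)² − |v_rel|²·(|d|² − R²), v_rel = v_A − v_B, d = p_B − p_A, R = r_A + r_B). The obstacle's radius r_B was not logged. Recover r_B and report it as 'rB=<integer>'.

m = -2425
d = (-25, 10);  v_rel = (5, -5),  |v_rel|² = 50
v_rel×d = (5)·(10) − (-5)·(-25) = -75
since m = R²·50 − (-75)²:  R² = (5625 + -2425) / 50 = 64
R = √64 = 8  ⇒  r_B = 8 − 1 = 7

rB=7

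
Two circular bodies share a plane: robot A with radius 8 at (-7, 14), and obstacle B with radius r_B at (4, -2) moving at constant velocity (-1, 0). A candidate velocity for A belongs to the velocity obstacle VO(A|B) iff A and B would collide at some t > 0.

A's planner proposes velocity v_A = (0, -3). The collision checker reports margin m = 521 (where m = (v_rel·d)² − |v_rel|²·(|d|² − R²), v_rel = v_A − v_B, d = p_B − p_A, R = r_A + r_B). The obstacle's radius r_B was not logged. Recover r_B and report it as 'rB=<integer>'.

m = 521
d = (11, -16);  v_rel = (1, -3),  |v_rel|² = 10
v_rel×d = (1)·(-16) − (-3)·(11) = 17
since m = R²·10 − 17²:  R² = (289 + 521) / 10 = 81
R = √81 = 9  ⇒  r_B = 9 − 8 = 1

rB=1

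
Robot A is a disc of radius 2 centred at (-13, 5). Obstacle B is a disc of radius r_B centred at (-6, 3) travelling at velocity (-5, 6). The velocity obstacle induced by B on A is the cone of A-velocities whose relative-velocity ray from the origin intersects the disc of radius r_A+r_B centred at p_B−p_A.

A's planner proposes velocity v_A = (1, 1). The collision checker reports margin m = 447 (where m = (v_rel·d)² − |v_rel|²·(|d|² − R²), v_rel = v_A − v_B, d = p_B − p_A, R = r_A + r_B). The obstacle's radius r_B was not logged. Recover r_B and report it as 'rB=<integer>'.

m = 447
d = (7, -2);  v_rel = (6, -5),  |v_rel|² = 61
v_rel×d = (6)·(-2) − (-5)·(7) = 23
since m = R²·61 − 23²:  R² = (529 + 447) / 61 = 16
R = √16 = 4  ⇒  r_B = 4 − 2 = 2

rB=2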